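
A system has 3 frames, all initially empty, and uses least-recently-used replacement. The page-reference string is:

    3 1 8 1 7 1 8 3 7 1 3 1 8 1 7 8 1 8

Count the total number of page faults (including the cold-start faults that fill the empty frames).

9

3: fault, frames [3]
1: fault, frames [3, 1]
8: fault, frames [3, 1, 8]
1: hit
7: fault, evict 3, frames [8, 1, 7]
1: hit
8: hit
3: fault, evict 7, frames [1, 8, 3]
7: fault, evict 1, frames [8, 3, 7]
1: fault, evict 8, frames [3, 7, 1]
3: hit
1: hit
8: fault, evict 7, frames [3, 1, 8]
1: hit
7: fault, evict 3, frames [8, 1, 7]
8: hit
1: hit
8: hit
Page faults: 9.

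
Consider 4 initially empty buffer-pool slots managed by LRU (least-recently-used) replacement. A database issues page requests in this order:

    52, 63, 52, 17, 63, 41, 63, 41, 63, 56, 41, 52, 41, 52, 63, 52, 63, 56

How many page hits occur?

52 -> fault, frames (52)
63 -> fault, frames (52 63)
52 -> hit
17 -> fault, frames (63 52 17)
63 -> hit
41 -> fault, frames (52 17 63 41)
63 -> hit
41 -> hit
63 -> hit
56 -> fault, evict 52, frames (17 41 63 56)
41 -> hit
52 -> fault, evict 17, frames (63 56 41 52)
41 -> hit
52 -> hit
63 -> hit
52 -> hit
63 -> hit
56 -> hit
Hits: 12.

12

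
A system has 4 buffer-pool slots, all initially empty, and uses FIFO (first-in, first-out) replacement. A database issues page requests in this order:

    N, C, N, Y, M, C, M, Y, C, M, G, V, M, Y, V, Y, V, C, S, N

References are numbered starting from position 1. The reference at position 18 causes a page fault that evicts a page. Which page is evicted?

pos 1: N → miss, frames {N}
pos 2: C → miss, frames {N,C}
pos 3: N → hit
pos 4: Y → miss, frames {N,C,Y}
pos 5: M → miss, frames {N,C,Y,M}
pos 6: C → hit
pos 7: M → hit
pos 8: Y → hit
pos 9: C → hit
pos 10: M → hit
pos 11: G → miss, evict N, frames {C,Y,M,G}
pos 12: V → miss, evict C, frames {Y,M,G,V}
pos 13: M → hit
pos 14: Y → hit
pos 15: V → hit
pos 16: Y → hit
pos 17: V → hit
pos 18: C → miss, evict Y, frames {M,G,V,C}
At position 18, page Y is evicted.

Y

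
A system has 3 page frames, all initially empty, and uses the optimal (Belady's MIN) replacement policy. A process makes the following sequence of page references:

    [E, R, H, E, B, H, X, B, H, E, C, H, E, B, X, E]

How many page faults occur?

9

E → fault, frames {E}
R → fault, frames {E,R}
H → fault, frames {E,R,H}
E → hit
B → fault, evict R, frames {E,H,B}
H → hit
X → fault, evict E, frames {H,B,X}
B → hit
H → hit
E → fault, evict X, frames {H,B,E}
C → fault, evict B, frames {H,E,C}
H → hit
E → hit
B → fault, evict C, frames {H,E,B}
X → fault, evict B, frames {H,E,X}
E → hit
Page faults: 9.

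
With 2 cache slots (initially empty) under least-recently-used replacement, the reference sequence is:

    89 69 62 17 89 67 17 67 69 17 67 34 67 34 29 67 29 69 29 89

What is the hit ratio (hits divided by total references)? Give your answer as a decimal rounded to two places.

89 -> fault, frames (89)
69 -> fault, frames (89 69)
62 -> fault, evict 89, frames (69 62)
17 -> fault, evict 69, frames (62 17)
89 -> fault, evict 62, frames (17 89)
67 -> fault, evict 17, frames (89 67)
17 -> fault, evict 89, frames (67 17)
67 -> hit
69 -> fault, evict 17, frames (67 69)
17 -> fault, evict 67, frames (69 17)
67 -> fault, evict 69, frames (17 67)
34 -> fault, evict 17, frames (67 34)
67 -> hit
34 -> hit
29 -> fault, evict 67, frames (34 29)
67 -> fault, evict 34, frames (29 67)
29 -> hit
69 -> fault, evict 67, frames (29 69)
29 -> hit
89 -> fault, evict 69, frames (29 89)
Hits: 5 of 20 references → 5/20 = 0.2500.

0.25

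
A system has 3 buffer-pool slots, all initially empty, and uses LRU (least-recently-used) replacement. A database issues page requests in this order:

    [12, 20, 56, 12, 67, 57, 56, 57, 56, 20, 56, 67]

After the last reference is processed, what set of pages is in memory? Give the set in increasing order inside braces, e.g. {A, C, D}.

{20, 56, 67}

12 -> fault, frames (12)
20 -> fault, frames (12 20)
56 -> fault, frames (12 20 56)
12 -> hit
67 -> fault, evict 20, frames (56 12 67)
57 -> fault, evict 56, frames (12 67 57)
56 -> fault, evict 12, frames (67 57 56)
57 -> hit
56 -> hit
20 -> fault, evict 67, frames (57 56 20)
56 -> hit
67 -> fault, evict 57, frames (20 56 67)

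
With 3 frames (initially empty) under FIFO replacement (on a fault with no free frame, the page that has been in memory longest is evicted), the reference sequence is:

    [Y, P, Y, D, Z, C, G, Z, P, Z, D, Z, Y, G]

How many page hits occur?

3

Y: miss, frames [Y]
P: miss, frames [Y, P]
Y: hit
D: miss, frames [Y, P, D]
Z: miss, evict Y, frames [P, D, Z]
C: miss, evict P, frames [D, Z, C]
G: miss, evict D, frames [Z, C, G]
Z: hit
P: miss, evict Z, frames [C, G, P]
Z: miss, evict C, frames [G, P, Z]
D: miss, evict G, frames [P, Z, D]
Z: hit
Y: miss, evict P, frames [Z, D, Y]
G: miss, evict Z, frames [D, Y, G]
Hits: 3.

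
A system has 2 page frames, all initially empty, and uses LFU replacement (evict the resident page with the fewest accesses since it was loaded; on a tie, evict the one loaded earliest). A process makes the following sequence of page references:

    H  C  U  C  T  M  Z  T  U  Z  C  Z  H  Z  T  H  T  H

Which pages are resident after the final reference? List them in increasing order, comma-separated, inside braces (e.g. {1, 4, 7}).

H: miss, frames (H)
C: miss, frames (H C)
U: miss, evict H, frames (C U)
C: hit
T: miss, evict U, frames (C T)
M: miss, evict T, frames (C M)
Z: miss, evict M, frames (C Z)
T: miss, evict Z, frames (C T)
U: miss, evict T, frames (C U)
Z: miss, evict U, frames (C Z)
C: hit
Z: hit
H: miss, evict Z, frames (C H)
Z: miss, evict H, frames (C Z)
T: miss, evict Z, frames (C T)
H: miss, evict T, frames (C H)
T: miss, evict H, frames (C T)
H: miss, evict T, frames (C H)

{C, H}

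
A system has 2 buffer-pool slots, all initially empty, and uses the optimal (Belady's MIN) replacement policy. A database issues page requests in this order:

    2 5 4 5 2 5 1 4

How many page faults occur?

6

2 -> miss, frames {2}
5 -> miss, frames {2,5}
4 -> miss, evict 2, frames {5,4}
5 -> hit
2 -> miss, evict 4, frames {5,2}
5 -> hit
1 -> miss, evict 2, frames {5,1}
4 -> miss, evict 1, frames {5,4}
Page faults: 6.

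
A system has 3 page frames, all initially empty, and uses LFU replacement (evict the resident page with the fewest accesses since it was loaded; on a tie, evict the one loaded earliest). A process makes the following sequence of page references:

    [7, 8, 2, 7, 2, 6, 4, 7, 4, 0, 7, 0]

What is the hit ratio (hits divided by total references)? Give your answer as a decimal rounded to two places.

0.50

7 → fault, frames (7)
8 → fault, frames (7 8)
2 → fault, frames (7 8 2)
7 → hit
2 → hit
6 → fault, evict 8, frames (7 2 6)
4 → fault, evict 6, frames (7 2 4)
7 → hit
4 → hit
0 → fault, evict 2, frames (7 4 0)
7 → hit
0 → hit
Hits: 6 of 12 references → 6/12 = 0.5000.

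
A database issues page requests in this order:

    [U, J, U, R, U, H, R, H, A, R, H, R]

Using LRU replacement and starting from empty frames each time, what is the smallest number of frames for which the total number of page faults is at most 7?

f=1: 12 faults
f=2: 8 faults
f=3: 5 faults
f=4: 5 faults
f=5: 5 faults
Smallest f with faults ≤ 7 is 3.

3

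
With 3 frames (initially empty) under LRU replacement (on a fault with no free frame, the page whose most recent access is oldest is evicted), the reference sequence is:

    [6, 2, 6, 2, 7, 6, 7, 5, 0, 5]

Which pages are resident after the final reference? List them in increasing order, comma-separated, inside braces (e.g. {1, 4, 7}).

{0, 5, 7}

6: miss, frames {6}
2: miss, frames {6,2}
6: hit
2: hit
7: miss, frames {6,2,7}
6: hit
7: hit
5: miss, evict 2, frames {6,7,5}
0: miss, evict 6, frames {7,5,0}
5: hit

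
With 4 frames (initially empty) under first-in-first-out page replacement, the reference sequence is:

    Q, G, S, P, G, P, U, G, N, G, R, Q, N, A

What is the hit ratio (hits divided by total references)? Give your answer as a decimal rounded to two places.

Q: fault, frames {Q}
G: fault, frames {Q,G}
S: fault, frames {Q,G,S}
P: fault, frames {Q,G,S,P}
G: hit
P: hit
U: fault, evict Q, frames {G,S,P,U}
G: hit
N: fault, evict G, frames {S,P,U,N}
G: fault, evict S, frames {P,U,N,G}
R: fault, evict P, frames {U,N,G,R}
Q: fault, evict U, frames {N,G,R,Q}
N: hit
A: fault, evict N, frames {G,R,Q,A}
Hits: 4 of 14 references → 4/14 = 0.2857.

0.29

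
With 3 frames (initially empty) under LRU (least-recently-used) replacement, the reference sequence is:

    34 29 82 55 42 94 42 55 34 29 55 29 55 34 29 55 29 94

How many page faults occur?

34: miss, frames {34}
29: miss, frames {34,29}
82: miss, frames {34,29,82}
55: miss, evict 34, frames {29,82,55}
42: miss, evict 29, frames {82,55,42}
94: miss, evict 82, frames {55,42,94}
42: hit
55: hit
34: miss, evict 94, frames {42,55,34}
29: miss, evict 42, frames {55,34,29}
55: hit
29: hit
55: hit
34: hit
29: hit
55: hit
29: hit
94: miss, evict 34, frames {55,29,94}
Page faults: 9.

9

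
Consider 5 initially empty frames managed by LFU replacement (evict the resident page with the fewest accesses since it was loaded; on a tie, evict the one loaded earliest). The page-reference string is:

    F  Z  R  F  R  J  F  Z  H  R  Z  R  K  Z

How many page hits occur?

F: fault, frames [F]
Z: fault, frames [F, Z]
R: fault, frames [F, Z, R]
F: hit
R: hit
J: fault, frames [F, Z, R, J]
F: hit
Z: hit
H: fault, frames [F, Z, R, J, H]
R: hit
Z: hit
R: hit
K: fault, evict J, frames [F, Z, R, H, K]
Z: hit
Hits: 8.

8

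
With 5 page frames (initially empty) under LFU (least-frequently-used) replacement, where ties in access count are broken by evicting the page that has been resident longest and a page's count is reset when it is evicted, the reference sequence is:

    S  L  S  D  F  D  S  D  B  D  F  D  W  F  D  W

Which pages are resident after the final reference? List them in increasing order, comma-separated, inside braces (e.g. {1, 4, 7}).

{B, D, F, S, W}

S -> miss, frames (S)
L -> miss, frames (S L)
S -> hit
D -> miss, frames (S L D)
F -> miss, frames (S L D F)
D -> hit
S -> hit
D -> hit
B -> miss, frames (S L D F B)
D -> hit
F -> hit
D -> hit
W -> miss, evict L, frames (S D F B W)
F -> hit
D -> hit
W -> hit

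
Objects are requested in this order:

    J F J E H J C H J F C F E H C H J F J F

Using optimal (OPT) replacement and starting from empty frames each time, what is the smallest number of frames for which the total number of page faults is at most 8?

4

f=1: 20 faults
f=2: 11 faults
f=3: 9 faults
f=4: 7 faults
f=5: 5 faults
Smallest f with faults ≤ 8 is 4.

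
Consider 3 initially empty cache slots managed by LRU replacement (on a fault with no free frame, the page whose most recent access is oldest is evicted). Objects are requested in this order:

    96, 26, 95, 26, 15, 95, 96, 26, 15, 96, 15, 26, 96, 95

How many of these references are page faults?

96: fault, frames {96}
26: fault, frames {96,26}
95: fault, frames {96,26,95}
26: hit
15: fault, evict 96, frames {95,26,15}
95: hit
96: fault, evict 26, frames {15,95,96}
26: fault, evict 15, frames {95,96,26}
15: fault, evict 95, frames {96,26,15}
96: hit
15: hit
26: hit
96: hit
95: fault, evict 15, frames {26,96,95}
Page faults: 8.

8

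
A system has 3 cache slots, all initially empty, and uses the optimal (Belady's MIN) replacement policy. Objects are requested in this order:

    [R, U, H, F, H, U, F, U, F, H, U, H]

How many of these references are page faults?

R: miss, frames (R)
U: miss, frames (R U)
H: miss, frames (R U H)
F: miss, evict R, frames (U H F)
H: hit
U: hit
F: hit
U: hit
F: hit
H: hit
U: hit
H: hit
Page faults: 4.

4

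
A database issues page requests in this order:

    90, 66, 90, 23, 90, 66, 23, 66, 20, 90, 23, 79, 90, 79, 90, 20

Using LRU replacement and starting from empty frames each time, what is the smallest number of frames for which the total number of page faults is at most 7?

4

f=1: 16 faults
f=2: 11 faults
f=3: 8 faults
f=4: 5 faults
f=5: 5 faults
Smallest f with faults ≤ 7 is 4.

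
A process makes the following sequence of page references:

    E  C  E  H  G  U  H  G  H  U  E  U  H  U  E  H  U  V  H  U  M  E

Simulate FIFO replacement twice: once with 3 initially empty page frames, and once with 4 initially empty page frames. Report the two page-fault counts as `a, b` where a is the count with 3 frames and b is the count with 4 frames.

11, 9

3 frames: F F . F F F . . . . F . F . . . . F . F F F → 11 faults.
4 frames: F F . F F F . . . . F . . . . . . F F . F . → 9 faults.
9 < 11: adding a frame reduced faults, as is typical.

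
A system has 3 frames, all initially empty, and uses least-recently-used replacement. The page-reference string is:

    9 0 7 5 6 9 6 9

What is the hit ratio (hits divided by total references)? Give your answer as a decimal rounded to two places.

0.25

9: miss, frames (9)
0: miss, frames (9 0)
7: miss, frames (9 0 7)
5: miss, evict 9, frames (0 7 5)
6: miss, evict 0, frames (7 5 6)
9: miss, evict 7, frames (5 6 9)
6: hit
9: hit
Hits: 2 of 8 references → 2/8 = 0.2500.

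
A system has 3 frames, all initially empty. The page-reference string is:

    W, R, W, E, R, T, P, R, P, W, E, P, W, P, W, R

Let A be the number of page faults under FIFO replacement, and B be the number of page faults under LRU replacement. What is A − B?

Under FIFO: F F . F . F F F . F F F . . . F → 10 faults.
Under LRU: F F . F . F F . . F F . . . . F → 8 faults.
A − B = 10 − 8 = 2.

2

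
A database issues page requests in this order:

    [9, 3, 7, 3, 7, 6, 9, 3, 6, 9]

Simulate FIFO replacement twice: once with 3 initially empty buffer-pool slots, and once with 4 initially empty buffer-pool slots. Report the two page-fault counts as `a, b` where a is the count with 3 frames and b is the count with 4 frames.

6, 4

3 frames: F F F . . F F F . . → 6 faults.
4 frames: F F F . . F . . . . → 4 faults.
4 < 6: adding a frame reduced faults, as is typical.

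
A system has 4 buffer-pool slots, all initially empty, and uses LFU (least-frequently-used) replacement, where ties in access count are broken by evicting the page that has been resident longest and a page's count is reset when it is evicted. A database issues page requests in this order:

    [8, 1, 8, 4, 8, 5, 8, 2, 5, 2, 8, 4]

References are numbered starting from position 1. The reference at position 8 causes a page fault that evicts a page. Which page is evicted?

1

pos 1: 8 -> miss, frames (8)
pos 2: 1 -> miss, frames (8 1)
pos 3: 8 -> hit
pos 4: 4 -> miss, frames (8 1 4)
pos 5: 8 -> hit
pos 6: 5 -> miss, frames (8 1 4 5)
pos 7: 8 -> hit
pos 8: 2 -> miss, evict 1, frames (8 4 5 2)
At position 8, page 1 is evicted.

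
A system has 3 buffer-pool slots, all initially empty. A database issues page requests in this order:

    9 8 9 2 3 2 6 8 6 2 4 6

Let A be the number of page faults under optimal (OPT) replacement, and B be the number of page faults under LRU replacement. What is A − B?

-1

Under OPT: F F . F F . F . . . F . → 6 faults.
Under LRU: F F . F F . F F . . F . → 7 faults.
A − B = 6 − 7 = -1.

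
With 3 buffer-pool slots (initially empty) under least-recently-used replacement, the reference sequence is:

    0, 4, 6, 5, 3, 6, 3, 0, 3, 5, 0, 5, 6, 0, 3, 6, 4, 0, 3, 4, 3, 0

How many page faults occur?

0 -> miss, frames {0}
4 -> miss, frames {0,4}
6 -> miss, frames {0,4,6}
5 -> miss, evict 0, frames {4,6,5}
3 -> miss, evict 4, frames {6,5,3}
6 -> hit
3 -> hit
0 -> miss, evict 5, frames {6,3,0}
3 -> hit
5 -> miss, evict 6, frames {0,3,5}
0 -> hit
5 -> hit
6 -> miss, evict 3, frames {0,5,6}
0 -> hit
3 -> miss, evict 5, frames {6,0,3}
6 -> hit
4 -> miss, evict 0, frames {3,6,4}
0 -> miss, evict 3, frames {6,4,0}
3 -> miss, evict 6, frames {4,0,3}
4 -> hit
3 -> hit
0 -> hit
Page faults: 12.

12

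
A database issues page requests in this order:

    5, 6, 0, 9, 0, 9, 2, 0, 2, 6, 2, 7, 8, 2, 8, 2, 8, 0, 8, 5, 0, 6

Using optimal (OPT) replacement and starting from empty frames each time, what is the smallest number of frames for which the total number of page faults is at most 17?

f=1: 22 faults
f=2: 11 faults
f=3: 9 faults
f=4: 8 faults
f=5: 7 faults
f=6: 7 faults
f=7: 7 faults
Smallest f with faults ≤ 17 is 2.

2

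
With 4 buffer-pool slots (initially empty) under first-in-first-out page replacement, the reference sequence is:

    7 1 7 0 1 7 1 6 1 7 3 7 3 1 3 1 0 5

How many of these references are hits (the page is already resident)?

7 → miss, frames (7)
1 → miss, frames (7 1)
7 → hit
0 → miss, frames (7 1 0)
1 → hit
7 → hit
1 → hit
6 → miss, frames (7 1 0 6)
1 → hit
7 → hit
3 → miss, evict 7, frames (1 0 6 3)
7 → miss, evict 1, frames (0 6 3 7)
3 → hit
1 → miss, evict 0, frames (6 3 7 1)
3 → hit
1 → hit
0 → miss, evict 6, frames (3 7 1 0)
5 → miss, evict 3, frames (7 1 0 5)
Hits: 9.

9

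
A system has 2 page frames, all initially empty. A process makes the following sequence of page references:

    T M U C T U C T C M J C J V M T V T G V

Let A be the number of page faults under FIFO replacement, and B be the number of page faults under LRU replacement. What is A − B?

-1

Under FIFO: F F F F F F F F . F F F . F F F F . F . → 16 faults.
Under LRU: F F F F F F F F . F F F . F F F F . F F → 17 faults.
A − B = 16 − 17 = -1.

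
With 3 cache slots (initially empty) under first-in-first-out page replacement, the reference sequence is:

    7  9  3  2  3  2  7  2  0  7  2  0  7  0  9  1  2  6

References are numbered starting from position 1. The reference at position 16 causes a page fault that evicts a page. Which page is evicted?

pos 1: 7 -> fault, frames [7]
pos 2: 9 -> fault, frames [7, 9]
pos 3: 3 -> fault, frames [7, 9, 3]
pos 4: 2 -> fault, evict 7, frames [9, 3, 2]
pos 5: 3 -> hit
pos 6: 2 -> hit
pos 7: 7 -> fault, evict 9, frames [3, 2, 7]
pos 8: 2 -> hit
pos 9: 0 -> fault, evict 3, frames [2, 7, 0]
pos 10: 7 -> hit
pos 11: 2 -> hit
pos 12: 0 -> hit
pos 13: 7 -> hit
pos 14: 0 -> hit
pos 15: 9 -> fault, evict 2, frames [7, 0, 9]
pos 16: 1 -> fault, evict 7, frames [0, 9, 1]
At position 16, page 7 is evicted.

7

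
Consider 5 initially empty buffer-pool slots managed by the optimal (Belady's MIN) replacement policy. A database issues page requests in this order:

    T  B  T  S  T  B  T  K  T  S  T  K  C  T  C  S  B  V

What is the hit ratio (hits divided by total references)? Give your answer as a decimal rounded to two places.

T → miss, frames {T}
B → miss, frames {T,B}
T → hit
S → miss, frames {T,B,S}
T → hit
B → hit
T → hit
K → miss, frames {T,B,S,K}
T → hit
S → hit
T → hit
K → hit
C → miss, frames {T,B,S,K,C}
T → hit
C → hit
S → hit
B → hit
V → miss, evict C, frames {T,B,S,K,V}
Hits: 12 of 18 references → 12/18 = 0.6667.

0.67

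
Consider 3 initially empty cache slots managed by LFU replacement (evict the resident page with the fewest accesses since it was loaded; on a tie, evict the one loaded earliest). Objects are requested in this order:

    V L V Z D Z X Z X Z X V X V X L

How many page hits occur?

V: miss, frames [V]
L: miss, frames [V, L]
V: hit
Z: miss, frames [V, L, Z]
D: miss, evict L, frames [V, Z, D]
Z: hit
X: miss, evict D, frames [V, Z, X]
Z: hit
X: hit
Z: hit
X: hit
V: hit
X: hit
V: hit
X: hit
L: miss, evict V, frames [Z, X, L]
Hits: 10.

10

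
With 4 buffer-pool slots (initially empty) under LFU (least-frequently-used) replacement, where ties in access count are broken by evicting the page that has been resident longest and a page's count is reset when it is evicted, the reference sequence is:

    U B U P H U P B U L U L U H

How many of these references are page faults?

6

U -> miss, frames [U]
B -> miss, frames [U, B]
U -> hit
P -> miss, frames [U, B, P]
H -> miss, frames [U, B, P, H]
U -> hit
P -> hit
B -> hit
U -> hit
L -> miss, evict H, frames [U, B, P, L]
U -> hit
L -> hit
U -> hit
H -> miss, evict B, frames [U, P, L, H]
Page faults: 6.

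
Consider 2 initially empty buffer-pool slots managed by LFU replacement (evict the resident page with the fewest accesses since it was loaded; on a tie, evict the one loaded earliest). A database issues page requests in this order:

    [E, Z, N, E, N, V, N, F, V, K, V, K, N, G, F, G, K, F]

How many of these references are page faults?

15

E: miss, frames [E]
Z: miss, frames [E, Z]
N: miss, evict E, frames [Z, N]
E: miss, evict Z, frames [N, E]
N: hit
V: miss, evict E, frames [N, V]
N: hit
F: miss, evict V, frames [N, F]
V: miss, evict F, frames [N, V]
K: miss, evict V, frames [N, K]
V: miss, evict K, frames [N, V]
K: miss, evict V, frames [N, K]
N: hit
G: miss, evict K, frames [N, G]
F: miss, evict G, frames [N, F]
G: miss, evict F, frames [N, G]
K: miss, evict G, frames [N, K]
F: miss, evict K, frames [N, F]
Page faults: 15.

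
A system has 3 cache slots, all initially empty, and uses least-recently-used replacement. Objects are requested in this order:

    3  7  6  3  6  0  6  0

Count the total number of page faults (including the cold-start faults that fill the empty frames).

4

3 → fault, frames (3)
7 → fault, frames (3 7)
6 → fault, frames (3 7 6)
3 → hit
6 → hit
0 → fault, evict 7, frames (3 6 0)
6 → hit
0 → hit
Page faults: 4.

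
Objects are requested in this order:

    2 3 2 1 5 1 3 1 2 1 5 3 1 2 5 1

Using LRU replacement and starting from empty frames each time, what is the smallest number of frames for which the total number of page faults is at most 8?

4

f=1: 16 faults
f=2: 12 faults
f=3: 10 faults
f=4: 4 faults
Smallest f with faults ≤ 8 is 4.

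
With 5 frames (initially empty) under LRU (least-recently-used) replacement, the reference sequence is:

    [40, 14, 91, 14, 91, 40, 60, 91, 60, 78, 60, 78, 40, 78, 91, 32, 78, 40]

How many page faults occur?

6

40: miss, frames (40)
14: miss, frames (40 14)
91: miss, frames (40 14 91)
14: hit
91: hit
40: hit
60: miss, frames (14 91 40 60)
91: hit
60: hit
78: miss, frames (14 40 91 60 78)
60: hit
78: hit
40: hit
78: hit
91: hit
32: miss, evict 14, frames (60 40 78 91 32)
78: hit
40: hit
Page faults: 6.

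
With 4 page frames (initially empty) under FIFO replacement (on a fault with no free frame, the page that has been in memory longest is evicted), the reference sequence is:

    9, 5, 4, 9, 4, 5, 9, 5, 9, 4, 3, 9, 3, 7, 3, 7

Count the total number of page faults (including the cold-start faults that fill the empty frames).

9: fault, frames [9]
5: fault, frames [9, 5]
4: fault, frames [9, 5, 4]
9: hit
4: hit
5: hit
9: hit
5: hit
9: hit
4: hit
3: fault, frames [9, 5, 4, 3]
9: hit
3: hit
7: fault, evict 9, frames [5, 4, 3, 7]
3: hit
7: hit
Page faults: 5.

5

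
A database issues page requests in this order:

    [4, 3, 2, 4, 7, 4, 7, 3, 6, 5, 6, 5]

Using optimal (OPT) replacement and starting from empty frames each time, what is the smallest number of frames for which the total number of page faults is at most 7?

f=1: 12 faults
f=2: 7 faults
f=3: 6 faults
f=4: 6 faults
f=5: 6 faults
f=6: 6 faults
Smallest f with faults ≤ 7 is 2.

2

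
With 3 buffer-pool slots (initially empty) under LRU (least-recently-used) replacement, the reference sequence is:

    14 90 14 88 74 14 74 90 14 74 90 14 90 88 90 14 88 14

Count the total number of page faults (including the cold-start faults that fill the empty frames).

6

14: fault, frames {14}
90: fault, frames {14,90}
14: hit
88: fault, frames {90,14,88}
74: fault, evict 90, frames {14,88,74}
14: hit
74: hit
90: fault, evict 88, frames {14,74,90}
14: hit
74: hit
90: hit
14: hit
90: hit
88: fault, evict 74, frames {14,90,88}
90: hit
14: hit
88: hit
14: hit
Page faults: 6.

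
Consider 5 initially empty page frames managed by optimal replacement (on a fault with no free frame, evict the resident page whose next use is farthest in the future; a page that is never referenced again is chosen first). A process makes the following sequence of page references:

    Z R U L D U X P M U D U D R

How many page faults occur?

8

Z → miss, frames (Z)
R → miss, frames (Z R)
U → miss, frames (Z R U)
L → miss, frames (Z R U L)
D → miss, frames (Z R U L D)
U → hit
X → miss, evict L, frames (Z R U D X)
P → miss, evict X, frames (Z R U D P)
M → miss, evict P, frames (Z R U D M)
U → hit
D → hit
U → hit
D → hit
R → hit
Page faults: 8.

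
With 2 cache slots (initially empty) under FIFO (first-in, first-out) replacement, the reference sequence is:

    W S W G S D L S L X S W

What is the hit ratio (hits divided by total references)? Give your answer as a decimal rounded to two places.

0.33

W → fault, frames [W]
S → fault, frames [W, S]
W → hit
G → fault, evict W, frames [S, G]
S → hit
D → fault, evict S, frames [G, D]
L → fault, evict G, frames [D, L]
S → fault, evict D, frames [L, S]
L → hit
X → fault, evict L, frames [S, X]
S → hit
W → fault, evict S, frames [X, W]
Hits: 4 of 12 references → 4/12 = 0.3333.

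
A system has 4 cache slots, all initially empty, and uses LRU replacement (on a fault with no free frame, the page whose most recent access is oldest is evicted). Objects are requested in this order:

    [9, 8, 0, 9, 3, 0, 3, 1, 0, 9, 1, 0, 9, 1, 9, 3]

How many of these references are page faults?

9 -> miss, frames (9)
8 -> miss, frames (9 8)
0 -> miss, frames (9 8 0)
9 -> hit
3 -> miss, frames (8 0 9 3)
0 -> hit
3 -> hit
1 -> miss, evict 8, frames (9 0 3 1)
0 -> hit
9 -> hit
1 -> hit
0 -> hit
9 -> hit
1 -> hit
9 -> hit
3 -> hit
Page faults: 5.

5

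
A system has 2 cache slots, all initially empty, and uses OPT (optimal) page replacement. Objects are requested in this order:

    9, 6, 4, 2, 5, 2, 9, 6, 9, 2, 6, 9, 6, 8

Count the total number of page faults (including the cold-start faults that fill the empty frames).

10

9 -> fault, frames (9)
6 -> fault, frames (9 6)
4 -> fault, evict 6, frames (9 4)
2 -> fault, evict 4, frames (9 2)
5 -> fault, evict 9, frames (2 5)
2 -> hit
9 -> fault, evict 5, frames (2 9)
6 -> fault, evict 2, frames (9 6)
9 -> hit
2 -> fault, evict 9, frames (6 2)
6 -> hit
9 -> fault, evict 2, frames (6 9)
6 -> hit
8 -> fault, evict 9, frames (6 8)
Page faults: 10.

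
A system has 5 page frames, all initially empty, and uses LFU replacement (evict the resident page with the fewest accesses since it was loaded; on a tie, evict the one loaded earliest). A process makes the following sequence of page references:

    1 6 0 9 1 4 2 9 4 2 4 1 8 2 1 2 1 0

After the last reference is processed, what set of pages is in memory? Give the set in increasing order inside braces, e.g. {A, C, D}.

{0, 1, 2, 4, 9}

1 -> fault, frames {1}
6 -> fault, frames {1,6}
0 -> fault, frames {1,6,0}
9 -> fault, frames {1,6,0,9}
1 -> hit
4 -> fault, frames {1,6,0,9,4}
2 -> fault, evict 6, frames {1,0,9,4,2}
9 -> hit
4 -> hit
2 -> hit
4 -> hit
1 -> hit
8 -> fault, evict 0, frames {1,9,4,2,8}
2 -> hit
1 -> hit
2 -> hit
1 -> hit
0 -> fault, evict 8, frames {1,9,4,2,0}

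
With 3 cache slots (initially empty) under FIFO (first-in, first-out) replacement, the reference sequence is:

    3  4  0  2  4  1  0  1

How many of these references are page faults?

3 → fault, frames [3]
4 → fault, frames [3, 4]
0 → fault, frames [3, 4, 0]
2 → fault, evict 3, frames [4, 0, 2]
4 → hit
1 → fault, evict 4, frames [0, 2, 1]
0 → hit
1 → hit
Page faults: 5.

5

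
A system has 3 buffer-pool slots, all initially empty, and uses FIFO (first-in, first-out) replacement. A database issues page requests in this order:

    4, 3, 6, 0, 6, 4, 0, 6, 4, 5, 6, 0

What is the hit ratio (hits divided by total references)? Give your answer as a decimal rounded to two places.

0.33

4: miss, frames [4]
3: miss, frames [4, 3]
6: miss, frames [4, 3, 6]
0: miss, evict 4, frames [3, 6, 0]
6: hit
4: miss, evict 3, frames [6, 0, 4]
0: hit
6: hit
4: hit
5: miss, evict 6, frames [0, 4, 5]
6: miss, evict 0, frames [4, 5, 6]
0: miss, evict 4, frames [5, 6, 0]
Hits: 4 of 12 references → 4/12 = 0.3333.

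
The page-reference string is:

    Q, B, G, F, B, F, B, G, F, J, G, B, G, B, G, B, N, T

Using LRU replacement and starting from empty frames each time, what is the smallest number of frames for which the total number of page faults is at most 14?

2

f=1: 18 faults
f=2: 12 faults
f=3: 8 faults
f=4: 7 faults
f=5: 7 faults
f=6: 7 faults
f=7: 7 faults
Smallest f with faults ≤ 14 is 2.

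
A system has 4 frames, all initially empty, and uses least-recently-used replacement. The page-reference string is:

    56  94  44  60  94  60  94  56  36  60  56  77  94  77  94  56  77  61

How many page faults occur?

8

56 → fault, frames [56]
94 → fault, frames [56, 94]
44 → fault, frames [56, 94, 44]
60 → fault, frames [56, 94, 44, 60]
94 → hit
60 → hit
94 → hit
56 → hit
36 → fault, evict 44, frames [60, 94, 56, 36]
60 → hit
56 → hit
77 → fault, evict 94, frames [36, 60, 56, 77]
94 → fault, evict 36, frames [60, 56, 77, 94]
77 → hit
94 → hit
56 → hit
77 → hit
61 → fault, evict 60, frames [94, 56, 77, 61]
Page faults: 8.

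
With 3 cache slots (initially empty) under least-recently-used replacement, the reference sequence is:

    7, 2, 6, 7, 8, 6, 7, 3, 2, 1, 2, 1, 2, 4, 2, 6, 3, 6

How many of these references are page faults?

10

7 -> fault, frames (7)
2 -> fault, frames (7 2)
6 -> fault, frames (7 2 6)
7 -> hit
8 -> fault, evict 2, frames (6 7 8)
6 -> hit
7 -> hit
3 -> fault, evict 8, frames (6 7 3)
2 -> fault, evict 6, frames (7 3 2)
1 -> fault, evict 7, frames (3 2 1)
2 -> hit
1 -> hit
2 -> hit
4 -> fault, evict 3, frames (1 2 4)
2 -> hit
6 -> fault, evict 1, frames (4 2 6)
3 -> fault, evict 4, frames (2 6 3)
6 -> hit
Page faults: 10.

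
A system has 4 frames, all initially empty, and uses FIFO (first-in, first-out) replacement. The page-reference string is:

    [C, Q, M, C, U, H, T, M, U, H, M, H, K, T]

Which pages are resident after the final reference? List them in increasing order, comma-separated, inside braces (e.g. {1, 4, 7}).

C -> fault, frames [C]
Q -> fault, frames [C, Q]
M -> fault, frames [C, Q, M]
C -> hit
U -> fault, frames [C, Q, M, U]
H -> fault, evict C, frames [Q, M, U, H]
T -> fault, evict Q, frames [M, U, H, T]
M -> hit
U -> hit
H -> hit
M -> hit
H -> hit
K -> fault, evict M, frames [U, H, T, K]
T -> hit

{H, K, T, U}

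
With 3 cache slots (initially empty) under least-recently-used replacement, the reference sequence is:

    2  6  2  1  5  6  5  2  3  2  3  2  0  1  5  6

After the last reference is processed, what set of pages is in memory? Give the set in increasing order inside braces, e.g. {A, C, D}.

{1, 5, 6}

2: fault, frames (2)
6: fault, frames (2 6)
2: hit
1: fault, frames (6 2 1)
5: fault, evict 6, frames (2 1 5)
6: fault, evict 2, frames (1 5 6)
5: hit
2: fault, evict 1, frames (6 5 2)
3: fault, evict 6, frames (5 2 3)
2: hit
3: hit
2: hit
0: fault, evict 5, frames (3 2 0)
1: fault, evict 3, frames (2 0 1)
5: fault, evict 2, frames (0 1 5)
6: fault, evict 0, frames (1 5 6)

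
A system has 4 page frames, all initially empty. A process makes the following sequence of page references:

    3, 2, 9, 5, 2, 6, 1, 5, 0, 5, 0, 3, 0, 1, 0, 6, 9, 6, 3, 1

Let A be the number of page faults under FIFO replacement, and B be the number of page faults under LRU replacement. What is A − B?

-1

Under FIFO: F F F F . F F . F . . F . . . . F F . F → 11 faults.
Under LRU: F F F F . F F . F . . F . . . F F . F F → 12 faults.
A − B = 11 − 12 = -1.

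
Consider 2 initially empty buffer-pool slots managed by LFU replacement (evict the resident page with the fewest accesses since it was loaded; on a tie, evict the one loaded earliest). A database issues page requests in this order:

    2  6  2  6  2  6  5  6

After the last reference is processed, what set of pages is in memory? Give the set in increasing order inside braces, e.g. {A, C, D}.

{5, 6}

2 → miss, frames (2)
6 → miss, frames (2 6)
2 → hit
6 → hit
2 → hit
6 → hit
5 → miss, evict 2, frames (6 5)
6 → hit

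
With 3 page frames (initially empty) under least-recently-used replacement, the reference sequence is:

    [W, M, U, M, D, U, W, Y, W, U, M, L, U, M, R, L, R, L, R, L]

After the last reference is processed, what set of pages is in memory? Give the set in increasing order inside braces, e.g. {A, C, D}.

{L, M, R}

W -> miss, frames (W)
M -> miss, frames (W M)
U -> miss, frames (W M U)
M -> hit
D -> miss, evict W, frames (U M D)
U -> hit
W -> miss, evict M, frames (D U W)
Y -> miss, evict D, frames (U W Y)
W -> hit
U -> hit
M -> miss, evict Y, frames (W U M)
L -> miss, evict W, frames (U M L)
U -> hit
M -> hit
R -> miss, evict L, frames (U M R)
L -> miss, evict U, frames (M R L)
R -> hit
L -> hit
R -> hit
L -> hit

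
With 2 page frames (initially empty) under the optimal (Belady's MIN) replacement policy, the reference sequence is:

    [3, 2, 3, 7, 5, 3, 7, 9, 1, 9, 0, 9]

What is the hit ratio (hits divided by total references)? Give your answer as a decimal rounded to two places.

0.33

3 -> miss, frames {3}
2 -> miss, frames {3,2}
3 -> hit
7 -> miss, evict 2, frames {3,7}
5 -> miss, evict 7, frames {3,5}
3 -> hit
7 -> miss, evict 5, frames {3,7}
9 -> miss, evict 7, frames {3,9}
1 -> miss, evict 3, frames {9,1}
9 -> hit
0 -> miss, evict 1, frames {9,0}
9 -> hit
Hits: 4 of 12 references → 4/12 = 0.3333.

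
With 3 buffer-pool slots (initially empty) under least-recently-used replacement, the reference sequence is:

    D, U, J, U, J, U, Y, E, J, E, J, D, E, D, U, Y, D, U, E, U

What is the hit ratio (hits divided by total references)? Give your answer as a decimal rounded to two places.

D → miss, frames {D}
U → miss, frames {D,U}
J → miss, frames {D,U,J}
U → hit
J → hit
U → hit
Y → miss, evict D, frames {J,U,Y}
E → miss, evict J, frames {U,Y,E}
J → miss, evict U, frames {Y,E,J}
E → hit
J → hit
D → miss, evict Y, frames {E,J,D}
E → hit
D → hit
U → miss, evict J, frames {E,D,U}
Y → miss, evict E, frames {D,U,Y}
D → hit
U → hit
E → miss, evict Y, frames {D,U,E}
U → hit
Hits: 10 of 20 references → 10/20 = 0.5000.

0.50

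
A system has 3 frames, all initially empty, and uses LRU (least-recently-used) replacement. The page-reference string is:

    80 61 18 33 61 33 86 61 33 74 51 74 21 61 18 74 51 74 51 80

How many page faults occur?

13

80 -> fault, frames (80)
61 -> fault, frames (80 61)
18 -> fault, frames (80 61 18)
33 -> fault, evict 80, frames (61 18 33)
61 -> hit
33 -> hit
86 -> fault, evict 18, frames (61 33 86)
61 -> hit
33 -> hit
74 -> fault, evict 86, frames (61 33 74)
51 -> fault, evict 61, frames (33 74 51)
74 -> hit
21 -> fault, evict 33, frames (51 74 21)
61 -> fault, evict 51, frames (74 21 61)
18 -> fault, evict 74, frames (21 61 18)
74 -> fault, evict 21, frames (61 18 74)
51 -> fault, evict 61, frames (18 74 51)
74 -> hit
51 -> hit
80 -> fault, evict 18, frames (74 51 80)
Page faults: 13.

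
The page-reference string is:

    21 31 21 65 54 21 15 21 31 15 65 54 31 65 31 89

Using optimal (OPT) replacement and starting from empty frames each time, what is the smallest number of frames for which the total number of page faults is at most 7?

4

f=1: 16 faults
f=2: 10 faults
f=3: 8 faults
f=4: 7 faults
f=5: 6 faults
f=6: 6 faults
Smallest f with faults ≤ 7 is 4.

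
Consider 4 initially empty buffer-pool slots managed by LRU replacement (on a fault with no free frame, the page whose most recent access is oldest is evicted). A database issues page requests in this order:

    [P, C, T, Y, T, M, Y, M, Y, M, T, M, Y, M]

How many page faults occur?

5

P → fault, frames {P}
C → fault, frames {P,C}
T → fault, frames {P,C,T}
Y → fault, frames {P,C,T,Y}
T → hit
M → fault, evict P, frames {C,Y,T,M}
Y → hit
M → hit
Y → hit
M → hit
T → hit
M → hit
Y → hit
M → hit
Page faults: 5.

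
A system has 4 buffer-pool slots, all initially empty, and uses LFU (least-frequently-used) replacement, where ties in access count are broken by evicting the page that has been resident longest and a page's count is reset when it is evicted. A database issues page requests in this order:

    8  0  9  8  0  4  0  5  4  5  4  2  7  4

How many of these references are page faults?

8 → miss, frames (8)
0 → miss, frames (8 0)
9 → miss, frames (8 0 9)
8 → hit
0 → hit
4 → miss, frames (8 0 9 4)
0 → hit
5 → miss, evict 9, frames (8 0 4 5)
4 → hit
5 → hit
4 → hit
2 → miss, evict 8, frames (0 4 5 2)
7 → miss, evict 2, frames (0 4 5 7)
4 → hit
Page faults: 7.

7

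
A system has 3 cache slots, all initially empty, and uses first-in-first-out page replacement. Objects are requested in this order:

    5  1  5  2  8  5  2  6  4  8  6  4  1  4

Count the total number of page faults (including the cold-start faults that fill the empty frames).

9

5 -> miss, frames {5}
1 -> miss, frames {5,1}
5 -> hit
2 -> miss, frames {5,1,2}
8 -> miss, evict 5, frames {1,2,8}
5 -> miss, evict 1, frames {2,8,5}
2 -> hit
6 -> miss, evict 2, frames {8,5,6}
4 -> miss, evict 8, frames {5,6,4}
8 -> miss, evict 5, frames {6,4,8}
6 -> hit
4 -> hit
1 -> miss, evict 6, frames {4,8,1}
4 -> hit
Page faults: 9.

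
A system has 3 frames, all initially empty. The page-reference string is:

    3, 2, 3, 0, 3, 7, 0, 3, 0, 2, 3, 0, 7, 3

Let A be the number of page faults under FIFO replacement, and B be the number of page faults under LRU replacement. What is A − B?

Under FIFO: F F . F . F . F . F . F F F → 9 faults.
Under LRU: F F . F . F . . . F . . F . → 6 faults.
A − B = 9 − 6 = 3.

3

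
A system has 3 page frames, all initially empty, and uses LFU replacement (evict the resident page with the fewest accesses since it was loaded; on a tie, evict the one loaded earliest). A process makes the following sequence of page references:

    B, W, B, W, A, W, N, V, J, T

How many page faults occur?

B → miss, frames {B}
W → miss, frames {B,W}
B → hit
W → hit
A → miss, frames {B,W,A}
W → hit
N → miss, evict A, frames {B,W,N}
V → miss, evict N, frames {B,W,V}
J → miss, evict V, frames {B,W,J}
T → miss, evict J, frames {B,W,T}
Page faults: 7.

7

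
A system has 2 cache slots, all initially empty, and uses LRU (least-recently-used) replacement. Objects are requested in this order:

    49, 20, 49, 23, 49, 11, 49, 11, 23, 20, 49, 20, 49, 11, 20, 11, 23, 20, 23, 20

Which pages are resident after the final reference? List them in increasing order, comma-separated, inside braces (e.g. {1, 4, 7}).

49 → fault, frames [49]
20 → fault, frames [49, 20]
49 → hit
23 → fault, evict 20, frames [49, 23]
49 → hit
11 → fault, evict 23, frames [49, 11]
49 → hit
11 → hit
23 → fault, evict 49, frames [11, 23]
20 → fault, evict 11, frames [23, 20]
49 → fault, evict 23, frames [20, 49]
20 → hit
49 → hit
11 → fault, evict 20, frames [49, 11]
20 → fault, evict 49, frames [11, 20]
11 → hit
23 → fault, evict 20, frames [11, 23]
20 → fault, evict 11, frames [23, 20]
23 → hit
20 → hit

{20, 23}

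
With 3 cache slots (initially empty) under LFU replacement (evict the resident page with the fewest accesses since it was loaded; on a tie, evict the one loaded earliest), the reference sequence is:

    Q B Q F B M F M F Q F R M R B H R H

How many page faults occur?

14

Q → miss, frames [Q]
B → miss, frames [Q, B]
Q → hit
F → miss, frames [Q, B, F]
B → hit
M → miss, evict F, frames [Q, B, M]
F → miss, evict M, frames [Q, B, F]
M → miss, evict F, frames [Q, B, M]
F → miss, evict M, frames [Q, B, F]
Q → hit
F → hit
R → miss, evict B, frames [Q, F, R]
M → miss, evict R, frames [Q, F, M]
R → miss, evict M, frames [Q, F, R]
B → miss, evict R, frames [Q, F, B]
H → miss, evict B, frames [Q, F, H]
R → miss, evict H, frames [Q, F, R]
H → miss, evict R, frames [Q, F, H]
Page faults: 14.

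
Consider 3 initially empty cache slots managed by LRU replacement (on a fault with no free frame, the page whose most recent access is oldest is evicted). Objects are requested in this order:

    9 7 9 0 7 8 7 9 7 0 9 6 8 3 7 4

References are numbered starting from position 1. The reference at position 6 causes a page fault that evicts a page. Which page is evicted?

9

pos 1: 9 -> fault, frames (9)
pos 2: 7 -> fault, frames (9 7)
pos 3: 9 -> hit
pos 4: 0 -> fault, frames (7 9 0)
pos 5: 7 -> hit
pos 6: 8 -> fault, evict 9, frames (0 7 8)
At position 6, page 9 is evicted.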